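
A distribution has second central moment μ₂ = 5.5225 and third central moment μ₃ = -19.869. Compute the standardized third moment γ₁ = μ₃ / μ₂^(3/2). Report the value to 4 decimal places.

-1.5310

σ = √μ₂ = √5.5225 = 2.35000
σ³ = μ₂^(3/2) = 12.97788
γ₁ = μ₃/σ³ = -19.869 / 12.97788 ≈ -1.5310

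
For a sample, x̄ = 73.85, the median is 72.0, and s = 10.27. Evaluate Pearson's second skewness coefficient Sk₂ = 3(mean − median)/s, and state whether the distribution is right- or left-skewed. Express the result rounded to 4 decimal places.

Sk₂ = 3(73.85 − 72.0) / 10.27 = 3 × 1.8500 / 10.27
    = 5.5500 / 10.27 ≈ 0.5404
Sk₂ > 0 ⇒ mean > median ⇒ right-skewed (positive skew).

0.5404, right-skewed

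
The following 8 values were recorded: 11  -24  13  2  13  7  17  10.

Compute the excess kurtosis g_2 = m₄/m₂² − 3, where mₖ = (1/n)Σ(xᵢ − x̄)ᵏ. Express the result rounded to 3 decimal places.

1.870

x̄ = 6.1250
Σ(xᵢ − x̄)² = 1176.8750 ⇒ m₂ = 147.10938
Σ(xᵢ − x̄)⁴ = 843119.8379 ⇒ m₄ = 105389.97974
m₂² = 21641.16821
g_2 = m₄/m₂² − 3 = 4.86988 − 3 ≈ 1.870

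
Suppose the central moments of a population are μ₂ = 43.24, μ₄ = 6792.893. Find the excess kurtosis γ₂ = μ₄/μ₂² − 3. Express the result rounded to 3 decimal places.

0.633

μ₂² = 43.24² = 1869.69760
μ₄/μ₂² = 6792.893 / 1869.69760 = 3.63315
γ₂ = 3.63315 − 3 ≈ 0.633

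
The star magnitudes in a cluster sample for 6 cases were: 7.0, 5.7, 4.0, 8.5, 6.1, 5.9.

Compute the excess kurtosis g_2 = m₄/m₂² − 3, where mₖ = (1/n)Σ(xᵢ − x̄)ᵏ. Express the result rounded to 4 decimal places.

-0.4822

x̄ = 6.2000
Σ(xᵢ − x̄)² = 11.1200 ⇒ m₂ = 1.85333
Σ(xᵢ − x̄)⁴ = 51.8900 ⇒ m₄ = 8.64833
m₂² = 3.43484
g_2 = m₄/m₂² − 3 = 2.51782 − 3 ≈ -0.4822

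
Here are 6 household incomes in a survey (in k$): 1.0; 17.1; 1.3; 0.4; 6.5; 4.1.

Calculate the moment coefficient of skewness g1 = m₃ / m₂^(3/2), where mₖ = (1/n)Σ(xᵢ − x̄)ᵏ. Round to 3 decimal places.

1.315

x̄ = (1.0 + 17.1 + 1.3 + 0.4 + 6.5 + 4.1) / 6 = 5.0667
deviations (xᵢ − x̄): -4.0667, 12.0333, -3.7667, -4.6667, 1.4333, -0.9667
Σ(xᵢ − x̄)² = 200.2933 ⇒ m₂ = 200.2933/6 = 33.38222
Σ(xᵢ − x̄)³ = 1522.1576 ⇒ m₃ = 1522.1576/6 = 253.69293
m₂^(3/2) = 33.38222^(1.5) = 192.87364
g1 = m₃ / m₂^(3/2) = 253.69293 / 192.87364 ≈ 1.315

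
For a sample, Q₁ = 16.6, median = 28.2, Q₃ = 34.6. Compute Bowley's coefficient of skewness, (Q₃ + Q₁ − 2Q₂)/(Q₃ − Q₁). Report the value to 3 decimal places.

numerator: Q₃ + Q₁ − 2Q₂ = 34.6 + 16.6 − 2×28.2 = -5.2000
denominator: Q₃ − Q₁ = 34.6 − 16.6 = 18.0000
Bowley skewness = -5.2000 / 18.0000 ≈ -0.289

-0.289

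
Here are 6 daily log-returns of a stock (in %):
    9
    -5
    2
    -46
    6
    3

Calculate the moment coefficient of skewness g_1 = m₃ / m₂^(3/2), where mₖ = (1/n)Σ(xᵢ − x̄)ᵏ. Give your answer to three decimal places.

-1.590

x̄ = (9 - 5 + 2 - 46 + 6 + 3) / 6 = -5.1667
deviations (xᵢ − x̄): 14.1667, 0.1667, 7.1667, -40.8333, 11.1667, 8.1667
Σ(xᵢ − x̄)² = 2110.8333 ⇒ m₂ = 2110.8333/6 = 351.80556
Σ(xᵢ − x̄)³ = -62935.5556 ⇒ m₃ = -62935.5556/6 = -10489.25926
m₂^(3/2) = 351.80556^(1.5) = 6598.63399
g_1 = m₃ / m₂^(3/2) = -10489.25926 / 6598.63399 ≈ -1.590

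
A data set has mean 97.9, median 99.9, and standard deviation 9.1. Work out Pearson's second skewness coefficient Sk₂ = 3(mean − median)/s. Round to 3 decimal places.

Sk₂ = 3(97.9 − 99.9) / 9.1 = 3 × -2.0000 / 9.1
    = -6.0000 / 9.1 ≈ -0.659

-0.659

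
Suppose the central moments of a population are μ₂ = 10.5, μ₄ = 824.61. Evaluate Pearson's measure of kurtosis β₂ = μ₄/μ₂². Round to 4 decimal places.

μ₂² = 10.5² = 110.25000
μ₄/μ₂² = 824.61 / 110.25000 = 7.47946
β₂ ≈ 7.4795

7.4795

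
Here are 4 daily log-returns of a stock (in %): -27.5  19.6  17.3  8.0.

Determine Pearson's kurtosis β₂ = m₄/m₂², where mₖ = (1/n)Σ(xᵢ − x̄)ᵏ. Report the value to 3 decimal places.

2.180

x̄ = 4.3500
Σ(xᵢ − x̄)² = 1428.0100 ⇒ m₂ = 357.00250
Σ(xᵢ − x̄)⁴ = 1111439.9424 ⇒ m₄ = 277859.98561
m₂² = 127450.78501
β₂ = m₄/m₂² = 277859.98561 / 127450.78501 ≈ 2.180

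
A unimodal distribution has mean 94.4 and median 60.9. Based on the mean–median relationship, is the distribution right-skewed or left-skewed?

right-skewed

mean − median = 94.4 − 60.9 = 33.5
mean > median ⇒ the longer tail is on the right ⇒ right-skewed (positively skewed).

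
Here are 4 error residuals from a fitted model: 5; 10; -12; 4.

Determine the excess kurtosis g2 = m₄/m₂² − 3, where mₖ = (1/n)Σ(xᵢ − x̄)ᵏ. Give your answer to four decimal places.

-0.8216

x̄ = 1.7500
Σ(xᵢ − x̄)² = 272.7500 ⇒ m₂ = 68.18750
Σ(xᵢ − x̄)⁴ = 40514.3281 ⇒ m₄ = 10128.58203
m₂² = 4649.53516
g2 = m₄/m₂² − 3 = 2.17841 − 3 ≈ -0.8216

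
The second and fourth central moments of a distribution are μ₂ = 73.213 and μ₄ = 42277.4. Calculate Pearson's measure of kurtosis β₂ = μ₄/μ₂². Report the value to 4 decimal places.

7.8874

μ₂² = 73.213² = 5360.14337
μ₄/μ₂² = 42277.4 / 5360.14337 = 7.88736
β₂ ≈ 7.8874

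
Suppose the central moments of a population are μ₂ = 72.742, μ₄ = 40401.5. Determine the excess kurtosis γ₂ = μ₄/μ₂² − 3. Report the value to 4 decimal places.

μ₂² = 72.742² = 5291.39856
μ₄/μ₂² = 40401.5 / 5291.39856 = 7.63532
γ₂ = 7.63532 − 3 ≈ 4.6353

4.6353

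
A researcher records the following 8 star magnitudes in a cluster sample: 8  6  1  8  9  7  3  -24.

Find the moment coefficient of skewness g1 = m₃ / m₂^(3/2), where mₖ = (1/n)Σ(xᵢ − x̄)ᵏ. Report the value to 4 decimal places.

x̄ = (8 + 6 + 1 + 8 + 9 + 7 + 3 - 24) / 8 = 2.2500
deviations (xᵢ − x̄): 5.7500, 3.7500, -1.2500, 5.7500, 6.7500, 4.7500, 0.7500, -26.2500
Σ(xᵢ − x̄)² = 839.5000 ⇒ m₂ = 839.5000/8 = 104.93750
Σ(xᵢ − x̄)³ = -17241.7500 ⇒ m₃ = -17241.7500/8 = -2155.21875
m₂^(3/2) = 104.93750^(1.5) = 1074.96932
g1 = m₃ / m₂^(3/2) = -2155.21875 / 1074.96932 ≈ -2.0049

-2.0049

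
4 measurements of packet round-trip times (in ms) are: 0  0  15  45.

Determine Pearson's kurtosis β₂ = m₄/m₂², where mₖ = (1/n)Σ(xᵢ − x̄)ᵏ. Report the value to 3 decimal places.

x̄ = 15.0000
Σ(xᵢ − x̄)² = 1350.0000 ⇒ m₂ = 337.50000
Σ(xᵢ − x̄)⁴ = 911250.0000 ⇒ m₄ = 227812.50000
m₂² = 113906.25000
β₂ = m₄/m₂² = 227812.50000 / 113906.25000 ≈ 2.000

2.000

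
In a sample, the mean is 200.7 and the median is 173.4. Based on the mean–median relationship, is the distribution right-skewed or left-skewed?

right-skewed

mean − median = 200.7 − 173.4 = 27.3
mean > median ⇒ the longer tail is on the right ⇒ right-skewed (positively skewed).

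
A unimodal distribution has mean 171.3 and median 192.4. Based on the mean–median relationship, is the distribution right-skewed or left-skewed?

left-skewed

mean − median = 171.3 − 192.4 = -21.1
mean < median ⇒ the longer tail is on the left ⇒ left-skewed (negatively skewed).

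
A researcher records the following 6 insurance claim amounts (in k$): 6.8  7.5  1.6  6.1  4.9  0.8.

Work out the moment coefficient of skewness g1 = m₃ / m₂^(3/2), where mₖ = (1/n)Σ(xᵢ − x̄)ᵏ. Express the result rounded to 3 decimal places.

-0.456

x̄ = (6.8 + 7.5 + 1.6 + 6.1 + 4.9 + 0.8) / 6 = 4.6167
deviations (xᵢ − x̄): 2.1833, 2.8833, -3.0167, 1.4833, 0.2833, -3.8167
Σ(xᵢ − x̄)² = 39.0283 ⇒ m₂ = 39.0283/6 = 6.50472
Σ(xᵢ − x̄)³ = -45.3844 ⇒ m₃ = -45.3844/6 = -7.56407
m₂^(3/2) = 6.50472^(1.5) = 16.58988
g1 = m₃ / m₂^(3/2) = -7.56407 / 16.58988 ≈ -0.456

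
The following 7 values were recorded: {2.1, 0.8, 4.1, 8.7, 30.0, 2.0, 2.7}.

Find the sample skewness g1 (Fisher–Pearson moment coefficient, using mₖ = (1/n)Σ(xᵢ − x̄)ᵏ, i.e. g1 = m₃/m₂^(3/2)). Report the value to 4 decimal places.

x̄ = (2.1 + 0.8 + 4.1 + 8.7 + 30.0 + 2.0 + 2.7) / 7 = 7.2000
deviations (xᵢ − x̄): -5.1000, -6.4000, -3.1000, 1.5000, 22.8000, -5.2000, -4.5000
Σ(xᵢ − x̄)² = 645.9600 ⇒ m₂ = 645.9600/7 = 92.28000
Σ(xᵢ − x̄)³ = 11199.4080 ⇒ m₃ = 11199.4080/7 = 1599.91543
m₂^(3/2) = 92.28000^(1.5) = 886.46456
g1 = m₃ / m₂^(3/2) = 1599.91543 / 886.46456 ≈ 1.8048

1.8048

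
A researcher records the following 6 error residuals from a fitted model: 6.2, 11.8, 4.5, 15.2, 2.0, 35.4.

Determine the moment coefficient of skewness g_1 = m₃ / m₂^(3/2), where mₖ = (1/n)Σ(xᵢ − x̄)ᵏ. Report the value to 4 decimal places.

1.2104

x̄ = (6.2 + 11.8 + 4.5 + 15.2 + 2.0 + 35.4) / 6 = 12.5167
deviations (xᵢ − x̄): -6.3167, -0.7167, -8.0167, 2.6833, -10.5167, 22.8833
Σ(xᵢ − x̄)² = 746.1283 ⇒ m₂ = 746.1283/6 = 124.35472
Σ(xᵢ − x̄)³ = 10071.3506 ⇒ m₃ = 10071.3506/6 = 1678.55843
m₂^(3/2) = 124.35472^(1.5) = 1386.73483
g_1 = m₃ / m₂^(3/2) = 1678.55843 / 1386.73483 ≈ 1.2104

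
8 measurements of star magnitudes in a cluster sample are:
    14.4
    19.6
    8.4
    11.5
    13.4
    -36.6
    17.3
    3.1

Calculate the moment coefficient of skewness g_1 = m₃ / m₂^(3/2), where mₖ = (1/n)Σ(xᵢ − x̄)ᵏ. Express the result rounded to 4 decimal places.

x̄ = (14.4 + 19.6 + 8.4 + 11.5 + 13.4 - 36.6 + 17.3 + 3.1) / 8 = 6.3875
deviations (xᵢ − x̄): 8.0125, 13.2125, 2.0125, 5.1125, 7.0125, -42.9875, 10.9125, -3.2875
Σ(xᵢ − x̄)² = 2295.9488 ⇒ m₂ = 2295.9488/8 = 286.99359
Σ(xᵢ − x̄)³ = -74866.1909 ⇒ m₃ = -74866.1909/8 = -9358.27386
m₂^(3/2) = 286.99359^(1.5) = 4861.92555
g_1 = m₃ / m₂^(3/2) = -9358.27386 / 4861.92555 ≈ -1.9248

-1.9248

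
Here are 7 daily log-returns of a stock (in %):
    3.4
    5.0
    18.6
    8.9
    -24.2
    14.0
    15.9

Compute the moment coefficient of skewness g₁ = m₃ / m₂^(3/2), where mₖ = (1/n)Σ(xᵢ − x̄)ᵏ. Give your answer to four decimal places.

-1.4291

x̄ = (3.4 + 5.0 + 18.6 + 8.9 - 24.2 + 14.0 + 15.9) / 7 = 5.9429
deviations (xᵢ − x̄): -2.5429, -0.9429, 12.6571, 2.9571, -30.1429, 8.0571, 9.9571
Σ(xᵢ − x̄)² = 1248.9571 ⇒ m₂ = 1248.9571/7 = 178.42245
Σ(xᵢ − x̄)³ = -23841.0118 ⇒ m₃ = -23841.0118/7 = -3405.85882
m₂^(3/2) = 178.42245^(1.5) = 2383.27548
g₁ = m₃ / m₂^(3/2) = -3405.85882 / 2383.27548 ≈ -1.4291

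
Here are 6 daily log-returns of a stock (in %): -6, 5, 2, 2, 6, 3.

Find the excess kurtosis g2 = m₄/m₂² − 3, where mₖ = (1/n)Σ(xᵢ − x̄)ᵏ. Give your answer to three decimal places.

0.284

x̄ = 2.0000
Σ(xᵢ − x̄)² = 90.0000 ⇒ m₂ = 15.00000
Σ(xᵢ − x̄)⁴ = 4434.0000 ⇒ m₄ = 739.00000
m₂² = 225.00000
g2 = m₄/m₂² − 3 = 3.28444 − 3 ≈ 0.284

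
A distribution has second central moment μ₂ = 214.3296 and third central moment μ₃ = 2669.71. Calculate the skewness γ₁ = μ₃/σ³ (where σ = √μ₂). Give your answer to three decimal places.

σ = √μ₂ = √214.3296 = 14.64000
σ³ = μ₂^(3/2) = 3137.78534
γ₁ = μ₃/σ³ = 2669.71 / 3137.78534 ≈ 0.851

0.851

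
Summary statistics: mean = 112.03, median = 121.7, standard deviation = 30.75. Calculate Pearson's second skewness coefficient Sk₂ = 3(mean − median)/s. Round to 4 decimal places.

-0.9434

Sk₂ = 3(112.03 − 121.7) / 30.75 = 3 × -9.6700 / 30.75
    = -29.0100 / 30.75 ≈ -0.9434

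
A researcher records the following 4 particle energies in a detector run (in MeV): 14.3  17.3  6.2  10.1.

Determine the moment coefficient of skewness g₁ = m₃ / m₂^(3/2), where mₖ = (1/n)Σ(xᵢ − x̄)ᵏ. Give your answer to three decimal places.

x̄ = (14.3 + 17.3 + 6.2 + 10.1) / 4 = 11.9750
deviations (xᵢ − x̄): 2.3250, 5.3250, -5.7750, -1.8750
Σ(xᵢ − x̄)² = 70.6275 ⇒ m₂ = 70.6275/4 = 17.65688
Σ(xᵢ − x̄)³ = -35.6299 ⇒ m₃ = -35.6299/4 = -8.90747
m₂^(3/2) = 17.65688^(1.5) = 74.19434
g₁ = m₃ / m₂^(3/2) = -8.90747 / 74.19434 ≈ -0.120

-0.120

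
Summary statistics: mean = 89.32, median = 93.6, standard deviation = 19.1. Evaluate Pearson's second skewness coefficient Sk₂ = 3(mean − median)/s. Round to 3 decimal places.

-0.672

Sk₂ = 3(89.32 − 93.6) / 19.1 = 3 × -4.2800 / 19.1
    = -12.8400 / 19.1 ≈ -0.672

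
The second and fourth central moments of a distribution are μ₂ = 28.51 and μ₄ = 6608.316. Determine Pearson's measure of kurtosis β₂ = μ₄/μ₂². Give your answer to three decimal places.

μ₂² = 28.51² = 812.82010
μ₄/μ₂² = 6608.316 / 812.82010 = 8.13011
β₂ ≈ 8.130

8.130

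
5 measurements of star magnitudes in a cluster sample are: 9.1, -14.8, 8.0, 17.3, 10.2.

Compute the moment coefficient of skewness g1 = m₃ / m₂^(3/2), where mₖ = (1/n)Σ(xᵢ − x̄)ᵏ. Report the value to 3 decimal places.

x̄ = (9.1 - 14.8 + 8.0 + 17.3 + 10.2) / 5 = 5.9600
deviations (xᵢ − x̄): 3.1400, -20.7600, 2.0400, 11.3400, 4.2400
Σ(xᵢ − x̄)² = 591.5720 ⇒ m₂ = 591.5720/5 = 118.31440
Σ(xᵢ − x̄)³ = -7373.1470 ⇒ m₃ = -7373.1470/5 = -1474.62941
m₂^(3/2) = 118.31440^(1.5) = 1286.93440
g1 = m₃ / m₂^(3/2) = -1474.62941 / 1286.93440 ≈ -1.146

-1.146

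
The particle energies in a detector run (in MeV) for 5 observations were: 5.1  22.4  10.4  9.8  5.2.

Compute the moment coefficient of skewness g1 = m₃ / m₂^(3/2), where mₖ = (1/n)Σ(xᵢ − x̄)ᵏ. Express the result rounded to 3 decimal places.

x̄ = (5.1 + 22.4 + 10.4 + 9.8 + 5.2) / 5 = 10.5800
deviations (xᵢ − x̄): -5.4800, 11.8200, -0.1800, -0.7800, -5.3800
Σ(xᵢ − x̄)² = 199.3280 ⇒ m₂ = 199.3280/5 = 39.86560
Σ(xᵢ − x̄)³ = 1330.6327 ⇒ m₃ = 1330.6327/5 = 266.12654
m₂^(3/2) = 39.86560^(1.5) = 251.70825
g1 = m₃ / m₂^(3/2) = 266.12654 / 251.70825 ≈ 1.057

1.057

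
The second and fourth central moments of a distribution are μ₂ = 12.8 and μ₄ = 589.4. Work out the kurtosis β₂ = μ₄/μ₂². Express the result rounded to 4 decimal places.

3.5974

μ₂² = 12.8² = 163.84000
μ₄/μ₂² = 589.4 / 163.84000 = 3.59741
β₂ ≈ 3.5974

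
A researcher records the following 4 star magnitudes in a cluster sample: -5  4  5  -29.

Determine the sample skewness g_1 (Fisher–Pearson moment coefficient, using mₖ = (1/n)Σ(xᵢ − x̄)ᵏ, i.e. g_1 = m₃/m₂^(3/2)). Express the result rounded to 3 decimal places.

-0.901

x̄ = (-5 + 4 + 5 - 29) / 4 = -6.2500
deviations (xᵢ − x̄): 1.2500, 10.2500, 11.2500, -22.7500
Σ(xᵢ − x̄)² = 750.7500 ⇒ m₂ = 750.7500/4 = 187.68750
Σ(xᵢ − x̄)³ = -9271.8750 ⇒ m₃ = -9271.8750/4 = -2317.96875
m₂^(3/2) = 187.68750^(1.5) = 2571.30163
g_1 = m₃ / m₂^(3/2) = -2317.96875 / 2571.30163 ≈ -0.901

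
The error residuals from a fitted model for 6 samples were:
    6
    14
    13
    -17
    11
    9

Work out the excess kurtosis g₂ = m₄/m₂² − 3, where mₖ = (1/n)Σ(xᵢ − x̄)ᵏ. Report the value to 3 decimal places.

x̄ = 6.0000
Σ(xᵢ − x̄)² = 676.0000 ⇒ m₂ = 112.66667
Σ(xᵢ − x̄)⁴ = 287044.0000 ⇒ m₄ = 47840.66667
m₂² = 12693.77778
g₂ = m₄/m₂² − 3 = 3.76883 − 3 ≈ 0.769

0.769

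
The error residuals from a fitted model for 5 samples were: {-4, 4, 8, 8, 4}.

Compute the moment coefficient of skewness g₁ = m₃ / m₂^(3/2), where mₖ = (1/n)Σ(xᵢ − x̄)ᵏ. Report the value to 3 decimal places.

-0.913

x̄ = (-4 + 4 + 8 + 8 + 4) / 5 = 4.0000
deviations (xᵢ − x̄): -8.0000, 0.0000, 4.0000, 4.0000, 0.0000
Σ(xᵢ − x̄)² = 96.0000 ⇒ m₂ = 96.0000/5 = 19.20000
Σ(xᵢ − x̄)³ = -384.0000 ⇒ m₃ = -384.0000/5 = -76.80000
m₂^(3/2) = 19.20000^(1.5) = 84.13018
g₁ = m₃ / m₂^(3/2) = -76.80000 / 84.13018 ≈ -0.913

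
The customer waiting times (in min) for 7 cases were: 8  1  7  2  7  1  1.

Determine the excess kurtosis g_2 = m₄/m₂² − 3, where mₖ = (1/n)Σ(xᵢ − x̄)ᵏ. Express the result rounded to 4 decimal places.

x̄ = 3.8571
Σ(xᵢ − x̄)² = 64.8571 ⇒ m₂ = 9.26531
Σ(xᵢ − x̄)⁴ = 701.5219 ⇒ m₄ = 100.21741
m₂² = 85.84590
g_2 = m₄/m₂² − 3 = 1.16741 − 3 ≈ -1.8326

-1.8326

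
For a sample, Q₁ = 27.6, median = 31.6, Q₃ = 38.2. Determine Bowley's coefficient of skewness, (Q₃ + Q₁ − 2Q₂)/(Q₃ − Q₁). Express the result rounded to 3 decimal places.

0.245

numerator: Q₃ + Q₁ − 2Q₂ = 38.2 + 27.6 − 2×31.6 = 2.6000
denominator: Q₃ − Q₁ = 38.2 − 27.6 = 10.6000
Bowley skewness = 2.6000 / 10.6000 ≈ 0.245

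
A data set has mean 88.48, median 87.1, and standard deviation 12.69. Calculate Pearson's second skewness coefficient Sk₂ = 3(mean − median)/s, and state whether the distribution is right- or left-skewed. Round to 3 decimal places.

0.326, right-skewed

Sk₂ = 3(88.48 − 87.1) / 12.69 = 3 × 1.3800 / 12.69
    = 4.1400 / 12.69 ≈ 0.326
Sk₂ > 0 ⇒ mean > median ⇒ right-skewed (positive skew).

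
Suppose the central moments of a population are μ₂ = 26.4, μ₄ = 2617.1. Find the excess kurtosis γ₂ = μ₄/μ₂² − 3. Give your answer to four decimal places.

0.7550

μ₂² = 26.4² = 696.96000
μ₄/μ₂² = 2617.1 / 696.96000 = 3.75502
γ₂ = 3.75502 − 3 ≈ 0.7550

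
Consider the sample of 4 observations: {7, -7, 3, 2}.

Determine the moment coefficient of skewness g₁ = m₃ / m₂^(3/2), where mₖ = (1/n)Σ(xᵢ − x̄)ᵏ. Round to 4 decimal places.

-0.6821

x̄ = (7 - 7 + 3 + 2) / 4 = 1.2500
deviations (xᵢ − x̄): 5.7500, -8.2500, 1.7500, 0.7500
Σ(xᵢ − x̄)² = 104.7500 ⇒ m₂ = 104.7500/4 = 26.18750
Σ(xᵢ − x̄)³ = -365.6250 ⇒ m₃ = -365.6250/4 = -91.40625
m₂^(3/2) = 26.18750^(1.5) = 134.01119
g₁ = m₃ / m₂^(3/2) = -91.40625 / 134.01119 ≈ -0.6821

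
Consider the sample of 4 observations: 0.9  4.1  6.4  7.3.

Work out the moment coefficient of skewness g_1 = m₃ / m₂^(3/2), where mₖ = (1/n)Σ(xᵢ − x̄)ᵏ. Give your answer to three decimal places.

-0.509

x̄ = (0.9 + 4.1 + 6.4 + 7.3) / 4 = 4.6750
deviations (xᵢ − x̄): -3.7750, -0.5750, 1.7250, 2.6250
Σ(xᵢ − x̄)² = 24.4475 ⇒ m₂ = 24.4475/4 = 6.11188
Σ(xᵢ − x̄)³ = -30.7654 ⇒ m₃ = -30.7654/4 = -7.69134
m₂^(3/2) = 6.11188^(1.5) = 15.10990
g_1 = m₃ / m₂^(3/2) = -7.69134 / 15.10990 ≈ -0.509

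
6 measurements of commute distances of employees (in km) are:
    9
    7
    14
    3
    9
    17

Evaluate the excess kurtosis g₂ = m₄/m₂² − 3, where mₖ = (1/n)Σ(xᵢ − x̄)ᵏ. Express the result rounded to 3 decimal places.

-1.004

x̄ = 9.8333
Σ(xᵢ − x̄)² = 124.8333 ⇒ m₂ = 20.80556
Σ(xᵢ − x̄)⁴ = 5185.1528 ⇒ m₄ = 864.19213
m₂² = 432.87114
g₂ = m₄/m₂² − 3 = 1.99642 − 3 ≈ -1.004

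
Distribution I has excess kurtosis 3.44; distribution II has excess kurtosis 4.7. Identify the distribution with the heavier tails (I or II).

Higher excess kurtosis ⇒ heavier tails relative to the normal distribution.
3.44 vs 4.7: the larger is 4.7, so II has heavier tails.

II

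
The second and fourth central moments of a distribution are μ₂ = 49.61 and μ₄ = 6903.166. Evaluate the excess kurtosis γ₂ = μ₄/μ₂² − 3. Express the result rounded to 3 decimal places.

μ₂² = 49.61² = 2461.15210
μ₄/μ₂² = 6903.166 / 2461.15210 = 2.80485
γ₂ = 2.80485 − 3 ≈ -0.195

-0.195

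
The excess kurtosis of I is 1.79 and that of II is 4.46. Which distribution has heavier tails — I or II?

Higher excess kurtosis ⇒ heavier tails relative to the normal distribution.
1.79 vs 4.46: the larger is 4.46, so II has heavier tails.

II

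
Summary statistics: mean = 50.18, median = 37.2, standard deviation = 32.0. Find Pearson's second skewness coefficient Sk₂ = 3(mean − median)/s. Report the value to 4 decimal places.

1.2169

Sk₂ = 3(50.18 − 37.2) / 32.0 = 3 × 12.9800 / 32.0
    = 38.9400 / 32.0 ≈ 1.2169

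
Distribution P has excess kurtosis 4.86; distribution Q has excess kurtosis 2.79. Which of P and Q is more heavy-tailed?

Higher excess kurtosis ⇒ heavier tails relative to the normal distribution.
4.86 vs 2.79: the larger is 4.86, so P has heavier tails.

P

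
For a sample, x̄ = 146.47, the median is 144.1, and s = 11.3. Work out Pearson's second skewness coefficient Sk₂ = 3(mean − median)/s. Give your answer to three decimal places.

Sk₂ = 3(146.47 − 144.1) / 11.3 = 3 × 2.3700 / 11.3
    = 7.1100 / 11.3 ≈ 0.629

0.629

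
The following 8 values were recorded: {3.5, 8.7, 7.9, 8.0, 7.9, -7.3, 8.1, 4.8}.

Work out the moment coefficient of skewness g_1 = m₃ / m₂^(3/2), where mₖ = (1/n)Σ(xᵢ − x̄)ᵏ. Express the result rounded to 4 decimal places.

x̄ = (3.5 + 8.7 + 7.9 + 8.0 + 7.9 - 7.3 + 8.1 + 4.8) / 8 = 5.2000
deviations (xᵢ − x̄): -1.7000, 3.5000, 2.7000, 2.8000, 2.7000, -12.5000, 2.9000, -0.4000
Σ(xᵢ − x̄)² = 202.3800 ⇒ m₂ = 202.3800/8 = 25.29750
Σ(xᵢ − x̄)³ = -1829.5200 ⇒ m₃ = -1829.5200/8 = -228.69000
m₂^(3/2) = 25.29750^(1.5) = 127.23787
g_1 = m₃ / m₂^(3/2) = -228.69000 / 127.23787 ≈ -1.7973

-1.7973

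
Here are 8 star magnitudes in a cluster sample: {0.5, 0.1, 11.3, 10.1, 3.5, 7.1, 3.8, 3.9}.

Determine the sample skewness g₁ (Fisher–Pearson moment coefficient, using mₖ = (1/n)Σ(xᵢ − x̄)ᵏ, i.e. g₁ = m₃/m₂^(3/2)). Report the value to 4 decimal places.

x̄ = (0.5 + 0.1 + 11.3 + 10.1 + 3.5 + 7.1 + 3.8 + 3.9) / 8 = 5.0375
deviations (xᵢ − x̄): -4.5375, -4.9375, 6.2625, 5.0625, -1.5375, 2.0625, -1.2375, -1.1375
Σ(xᵢ − x̄)² = 119.2588 ⇒ m₂ = 119.2588/8 = 14.90734
Σ(xᵢ − x̄)³ = 163.3340 ⇒ m₃ = 163.3340/8 = 20.41675
m₂^(3/2) = 14.90734^(1.5) = 57.55730
g₁ = m₃ / m₂^(3/2) = 20.41675 / 57.55730 ≈ 0.3547

0.3547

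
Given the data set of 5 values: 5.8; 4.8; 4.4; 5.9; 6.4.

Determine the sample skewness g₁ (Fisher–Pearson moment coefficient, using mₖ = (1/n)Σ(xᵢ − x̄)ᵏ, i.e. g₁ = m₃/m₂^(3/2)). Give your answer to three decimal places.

x̄ = (5.8 + 4.8 + 4.4 + 5.9 + 6.4) / 5 = 5.4600
deviations (xᵢ − x̄): 0.3400, -0.6600, -1.0600, 0.4400, 0.9400
Σ(xᵢ − x̄)² = 2.7520 ⇒ m₂ = 2.7520/5 = 0.55040
Σ(xᵢ − x̄)³ = -0.5234 ⇒ m₃ = -0.5234/5 = -0.10469
m₂^(3/2) = 0.55040^(1.5) = 0.40834
g₁ = m₃ / m₂^(3/2) = -0.10469 / 0.40834 ≈ -0.256

-0.256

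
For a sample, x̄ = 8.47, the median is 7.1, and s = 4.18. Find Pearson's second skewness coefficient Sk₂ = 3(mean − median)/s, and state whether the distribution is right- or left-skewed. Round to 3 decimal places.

0.983, right-skewed

Sk₂ = 3(8.47 − 7.1) / 4.18 = 3 × 1.3700 / 4.18
    = 4.1100 / 4.18 ≈ 0.983
Sk₂ > 0 ⇒ mean > median ⇒ right-skewed (positive skew).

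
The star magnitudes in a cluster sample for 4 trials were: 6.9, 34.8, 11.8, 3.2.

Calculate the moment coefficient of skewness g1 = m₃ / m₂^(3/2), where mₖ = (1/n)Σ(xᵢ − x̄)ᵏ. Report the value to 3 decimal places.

x̄ = (6.9 + 34.8 + 11.8 + 3.2) / 4 = 14.1750
deviations (xᵢ − x̄): -7.2750, 20.6250, -2.3750, -10.9750
Σ(xᵢ − x̄)² = 604.4075 ⇒ m₂ = 604.4075/4 = 151.10187
Σ(xᵢ − x̄)³ = 7053.3056 ⇒ m₃ = 7053.3056/4 = 1763.32641
m₂^(3/2) = 151.10187^(1.5) = 1857.39717
g1 = m₃ / m₂^(3/2) = 1763.32641 / 1857.39717 ≈ 0.949

0.949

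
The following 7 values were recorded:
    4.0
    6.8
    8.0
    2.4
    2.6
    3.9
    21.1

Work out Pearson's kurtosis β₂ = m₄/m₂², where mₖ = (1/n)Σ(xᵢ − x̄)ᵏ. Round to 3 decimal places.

4.260

x̄ = 6.9714
Σ(xᵢ − x̄)² = 258.9743 ⇒ m₂ = 36.99633
Σ(xᵢ − x̄)⁴ = 40816.7251 ⇒ m₄ = 5830.96073
m₂² = 1368.72818
β₂ = m₄/m₂² = 5830.96073 / 1368.72818 ≈ 4.260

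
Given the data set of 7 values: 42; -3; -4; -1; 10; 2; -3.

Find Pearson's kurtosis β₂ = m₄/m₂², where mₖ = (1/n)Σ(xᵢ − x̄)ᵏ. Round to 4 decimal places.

4.3806

x̄ = 6.1429
Σ(xᵢ − x̄)² = 1638.8571 ⇒ m₂ = 234.12245
Σ(xᵢ − x̄)⁴ = 1680791.6851 ⇒ m₄ = 240113.09788
m₂² = 54813.32112
β₂ = m₄/m₂² = 240113.09788 / 54813.32112 ≈ 4.3806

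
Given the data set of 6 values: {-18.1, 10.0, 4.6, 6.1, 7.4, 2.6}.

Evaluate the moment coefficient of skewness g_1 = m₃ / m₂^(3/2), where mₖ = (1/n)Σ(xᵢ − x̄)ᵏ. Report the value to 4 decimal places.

-1.5489

x̄ = (-18.1 + 10.0 + 4.6 + 6.1 + 7.4 + 2.6) / 6 = 2.1000
deviations (xᵢ − x̄): -20.2000, 7.9000, 2.5000, 4.0000, 5.3000, 0.5000
Σ(xᵢ − x̄)² = 521.0400 ⇒ m₂ = 521.0400/6 = 86.84000
Σ(xᵢ − x̄)³ = -7520.7420 ⇒ m₃ = -7520.7420/6 = -1253.45700
m₂^(3/2) = 86.84000^(1.5) = 809.24444
g_1 = m₃ / m₂^(3/2) = -1253.45700 / 809.24444 ≈ -1.5489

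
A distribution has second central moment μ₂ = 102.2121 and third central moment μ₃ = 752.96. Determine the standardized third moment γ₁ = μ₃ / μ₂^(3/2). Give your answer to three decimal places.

0.729

σ = √μ₂ = √102.2121 = 10.11000
σ³ = μ₂^(3/2) = 1033.36433
γ₁ = μ₃/σ³ = 752.96 / 1033.36433 ≈ 0.729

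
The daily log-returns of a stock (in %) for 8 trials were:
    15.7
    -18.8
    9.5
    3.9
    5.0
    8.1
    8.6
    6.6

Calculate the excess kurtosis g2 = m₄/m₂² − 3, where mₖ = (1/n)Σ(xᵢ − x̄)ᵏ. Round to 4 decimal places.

1.9355

x̄ = 4.8250
Σ(xᵢ − x̄)² = 727.2750 ⇒ m₂ = 90.90938
Σ(xᵢ − x̄)⁴ = 326314.1625 ⇒ m₄ = 40789.27031
m₂² = 8264.51446
g2 = m₄/m₂² − 3 = 4.93547 − 3 ≈ 1.9355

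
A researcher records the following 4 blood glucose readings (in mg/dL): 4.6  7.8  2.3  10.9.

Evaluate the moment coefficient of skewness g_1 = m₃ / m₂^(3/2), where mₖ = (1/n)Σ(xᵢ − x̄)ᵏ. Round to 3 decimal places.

x̄ = (4.6 + 7.8 + 2.3 + 10.9) / 4 = 6.4000
deviations (xᵢ − x̄): -1.8000, 1.4000, -4.1000, 4.5000
Σ(xᵢ − x̄)² = 42.2600 ⇒ m₂ = 42.2600/4 = 10.56500
Σ(xᵢ − x̄)³ = 19.1160 ⇒ m₃ = 19.1160/4 = 4.77900
m₂^(3/2) = 10.56500^(1.5) = 34.34031
g_1 = m₃ / m₂^(3/2) = 4.77900 / 34.34031 ≈ 0.139

0.139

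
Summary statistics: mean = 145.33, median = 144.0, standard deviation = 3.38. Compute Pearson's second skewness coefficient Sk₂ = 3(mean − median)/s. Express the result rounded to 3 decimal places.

Sk₂ = 3(145.33 − 144.0) / 3.38 = 3 × 1.3300 / 3.38
    = 3.9900 / 3.38 ≈ 1.180

1.180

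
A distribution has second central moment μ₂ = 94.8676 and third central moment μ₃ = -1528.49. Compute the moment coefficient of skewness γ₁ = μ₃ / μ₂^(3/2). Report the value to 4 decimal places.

σ = √μ₂ = √94.8676 = 9.74000
σ³ = μ₂^(3/2) = 924.01042
γ₁ = μ₃/σ³ = -1528.49 / 924.01042 ≈ -1.6542

-1.6542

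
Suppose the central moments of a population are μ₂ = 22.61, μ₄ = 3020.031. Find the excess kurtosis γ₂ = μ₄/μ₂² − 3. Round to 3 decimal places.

μ₂² = 22.61² = 511.21210
μ₄/μ₂² = 3020.031 / 511.21210 = 5.90759
γ₂ = 5.90759 − 3 ≈ 2.908

2.908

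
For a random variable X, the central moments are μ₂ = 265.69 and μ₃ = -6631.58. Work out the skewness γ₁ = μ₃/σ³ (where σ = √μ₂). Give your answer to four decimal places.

σ = √μ₂ = √265.69 = 16.30000
σ³ = μ₂^(3/2) = 4330.74700
γ₁ = μ₃/σ³ = -6631.58 / 4330.74700 ≈ -1.5313

-1.5313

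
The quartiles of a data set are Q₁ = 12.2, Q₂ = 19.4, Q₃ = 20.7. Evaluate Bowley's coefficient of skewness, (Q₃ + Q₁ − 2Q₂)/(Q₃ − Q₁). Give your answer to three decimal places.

numerator: Q₃ + Q₁ − 2Q₂ = 20.7 + 12.2 − 2×19.4 = -5.9000
denominator: Q₃ − Q₁ = 20.7 − 12.2 = 8.5000
Bowley skewness = -5.9000 / 8.5000 ≈ -0.694

-0.694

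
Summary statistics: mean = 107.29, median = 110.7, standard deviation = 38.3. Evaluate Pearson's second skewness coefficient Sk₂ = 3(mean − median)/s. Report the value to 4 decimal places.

Sk₂ = 3(107.29 − 110.7) / 38.3 = 3 × -3.4100 / 38.3
    = -10.2300 / 38.3 ≈ -0.2671

-0.2671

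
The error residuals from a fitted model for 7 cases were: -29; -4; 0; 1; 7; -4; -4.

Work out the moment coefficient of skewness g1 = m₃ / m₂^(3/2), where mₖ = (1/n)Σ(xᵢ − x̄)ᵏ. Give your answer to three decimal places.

x̄ = (-29 - 4 + 0 + 1 + 7 - 4 - 4) / 7 = -4.7143
deviations (xᵢ − x̄): -24.2857, 0.7143, 4.7143, 5.7143, 11.7143, 0.7143, 0.7143
Σ(xᵢ − x̄)² = 783.4286 ⇒ m₂ = 783.4286/7 = 111.91837
Σ(xᵢ − x̄)³ = -12423.6735 ⇒ m₃ = -12423.6735/7 = -1774.81050
m₂^(3/2) = 111.91837^(1.5) = 1184.00095
g1 = m₃ / m₂^(3/2) = -1774.81050 / 1184.00095 ≈ -1.499

-1.499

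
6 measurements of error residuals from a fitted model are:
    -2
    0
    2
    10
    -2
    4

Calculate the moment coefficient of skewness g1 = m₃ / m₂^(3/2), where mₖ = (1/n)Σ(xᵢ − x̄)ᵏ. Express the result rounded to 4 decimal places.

x̄ = (-2 + 0 + 2 + 10 - 2 + 4) / 6 = 2.0000
deviations (xᵢ − x̄): -4.0000, -2.0000, 0.0000, 8.0000, -4.0000, 2.0000
Σ(xᵢ − x̄)² = 104.0000 ⇒ m₂ = 104.0000/6 = 17.33333
Σ(xᵢ − x̄)³ = 384.0000 ⇒ m₃ = 384.0000/6 = 64.00000
m₂^(3/2) = 17.33333^(1.5) = 72.16442
g1 = m₃ / m₂^(3/2) = 64.00000 / 72.16442 ≈ 0.8869

0.8869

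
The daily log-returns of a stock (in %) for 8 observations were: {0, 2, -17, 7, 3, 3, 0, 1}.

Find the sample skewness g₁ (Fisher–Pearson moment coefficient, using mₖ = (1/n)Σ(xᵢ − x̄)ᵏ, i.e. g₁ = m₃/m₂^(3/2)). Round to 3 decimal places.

x̄ = (0 + 2 - 17 + 7 + 3 + 3 + 0 + 1) / 8 = -0.1250
deviations (xᵢ − x̄): 0.1250, 2.1250, -16.8750, 7.1250, 3.1250, 3.1250, 0.1250, 1.1250
Σ(xᵢ − x̄)² = 360.8750 ⇒ m₂ = 360.8750/8 = 45.10938
Σ(xᵢ − x̄)³ = -4371.6563 ⇒ m₃ = -4371.6563/8 = -546.45703
m₂^(3/2) = 45.10938^(1.5) = 302.97041
g₁ = m₃ / m₂^(3/2) = -546.45703 / 302.97041 ≈ -1.804

-1.804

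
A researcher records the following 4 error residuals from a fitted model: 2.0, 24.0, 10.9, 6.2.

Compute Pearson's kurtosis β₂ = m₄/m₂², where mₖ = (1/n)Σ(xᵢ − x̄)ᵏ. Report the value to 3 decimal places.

x̄ = 10.7750
Σ(xᵢ − x̄)² = 272.8475 ⇒ m₂ = 68.21187
Σ(xᵢ − x̄)⁴ = 36957.4162 ⇒ m₄ = 9239.35405
m₂² = 4652.85989
β₂ = m₄/m₂² = 9239.35405 / 4652.85989 ≈ 1.986

1.986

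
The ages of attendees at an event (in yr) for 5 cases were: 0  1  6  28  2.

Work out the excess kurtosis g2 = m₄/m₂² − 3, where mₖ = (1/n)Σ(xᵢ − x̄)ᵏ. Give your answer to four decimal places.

x̄ = 7.4000
Σ(xᵢ − x̄)² = 551.2000 ⇒ m₂ = 110.24000
Σ(xᵢ − x̄)⁴ = 185611.9360 ⇒ m₄ = 37122.38720
m₂² = 12152.85760
g2 = m₄/m₂² − 3 = 3.05462 − 3 ≈ 0.0546

0.0546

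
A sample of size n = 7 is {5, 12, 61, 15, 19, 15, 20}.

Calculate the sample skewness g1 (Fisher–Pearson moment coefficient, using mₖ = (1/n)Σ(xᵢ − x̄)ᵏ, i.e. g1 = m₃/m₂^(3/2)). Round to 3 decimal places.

x̄ = (5 + 12 + 61 + 15 + 19 + 15 + 20) / 7 = 21.0000
deviations (xᵢ − x̄): -16.0000, -9.0000, 40.0000, -6.0000, -2.0000, -6.0000, -1.0000
Σ(xᵢ − x̄)² = 2014.0000 ⇒ m₂ = 2014.0000/7 = 287.71429
Σ(xᵢ − x̄)³ = 58734.0000 ⇒ m₃ = 58734.0000/7 = 8390.57143
m₂^(3/2) = 287.71429^(1.5) = 4880.25078
g1 = m₃ / m₂^(3/2) = 8390.57143 / 4880.25078 ≈ 1.719

1.719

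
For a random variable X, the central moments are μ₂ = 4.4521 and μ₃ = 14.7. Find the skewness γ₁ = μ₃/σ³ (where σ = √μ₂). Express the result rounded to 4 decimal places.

1.5648

σ = √μ₂ = √4.4521 = 2.11000
σ³ = μ₂^(3/2) = 9.39393
γ₁ = μ₃/σ³ = 14.7 / 9.39393 ≈ 1.5648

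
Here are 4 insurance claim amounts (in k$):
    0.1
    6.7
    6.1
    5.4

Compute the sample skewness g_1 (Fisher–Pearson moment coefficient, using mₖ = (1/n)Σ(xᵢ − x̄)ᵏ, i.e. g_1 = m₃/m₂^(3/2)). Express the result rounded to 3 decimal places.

-1.050

x̄ = (0.1 + 6.7 + 6.1 + 5.4) / 4 = 4.5750
deviations (xᵢ − x̄): -4.4750, 2.1250, 1.5250, 0.8250
Σ(xᵢ − x̄)² = 27.5475 ⇒ m₂ = 27.5475/4 = 6.88688
Σ(xᵢ − x̄)³ = -75.9109 ⇒ m₃ = -75.9109/4 = -18.97772
m₂^(3/2) = 6.88688^(1.5) = 18.07313
g_1 = m₃ / m₂^(3/2) = -18.97772 / 18.07313 ≈ -1.050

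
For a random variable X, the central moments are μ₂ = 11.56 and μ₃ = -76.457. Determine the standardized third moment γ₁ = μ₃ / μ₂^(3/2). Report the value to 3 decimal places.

-1.945

σ = √μ₂ = √11.56 = 3.40000
σ³ = μ₂^(3/2) = 39.30400
γ₁ = μ₃/σ³ = -76.457 / 39.30400 ≈ -1.945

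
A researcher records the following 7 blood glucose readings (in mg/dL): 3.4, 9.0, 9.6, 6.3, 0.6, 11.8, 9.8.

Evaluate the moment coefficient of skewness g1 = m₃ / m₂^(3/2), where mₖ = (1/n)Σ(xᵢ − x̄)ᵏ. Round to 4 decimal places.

x̄ = (3.4 + 9.0 + 9.6 + 6.3 + 0.6 + 11.8 + 9.8) / 7 = 7.2143
deviations (xᵢ − x̄): -3.8143, 1.7857, 2.3857, -0.9143, -6.6143, 4.5857, 2.5857
Σ(xᵢ − x̄)² = 95.7286 ⇒ m₂ = 95.7286/7 = 13.67551
Σ(xᵢ − x̄)³ = -212.6317 ⇒ m₃ = -212.6317/7 = -30.37595
m₂^(3/2) = 13.67551^(1.5) = 50.57260
g1 = m₃ / m₂^(3/2) = -30.37595 / 50.57260 ≈ -0.6006

-0.6006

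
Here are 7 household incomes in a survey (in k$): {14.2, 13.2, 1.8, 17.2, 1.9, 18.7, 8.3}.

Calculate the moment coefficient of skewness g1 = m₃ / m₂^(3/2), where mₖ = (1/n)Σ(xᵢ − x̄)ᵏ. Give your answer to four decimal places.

x̄ = (14.2 + 13.2 + 1.8 + 17.2 + 1.9 + 18.7 + 8.3) / 7 = 10.7571
deviations (xᵢ − x̄): 3.4429, 2.4429, -8.9571, 6.4429, -8.8571, 7.9429, -2.4571
Σ(xᵢ − x̄)² = 287.1371 ⇒ m₂ = 287.1371/7 = 41.01959
Σ(xᵢ − x̄)³ = -604.3648 ⇒ m₃ = -604.3648/7 = -86.33783
m₂^(3/2) = 41.01959^(1.5) = 262.71629
g1 = m₃ / m₂^(3/2) = -86.33783 / 262.71629 ≈ -0.3286

-0.3286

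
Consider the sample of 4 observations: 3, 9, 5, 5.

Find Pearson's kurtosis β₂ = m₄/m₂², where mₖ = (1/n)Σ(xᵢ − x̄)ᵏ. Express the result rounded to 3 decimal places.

2.097

x̄ = 5.5000
Σ(xᵢ − x̄)² = 19.0000 ⇒ m₂ = 4.75000
Σ(xᵢ − x̄)⁴ = 189.2500 ⇒ m₄ = 47.31250
m₂² = 22.56250
β₂ = m₄/m₂² = 47.31250 / 22.56250 ≈ 2.097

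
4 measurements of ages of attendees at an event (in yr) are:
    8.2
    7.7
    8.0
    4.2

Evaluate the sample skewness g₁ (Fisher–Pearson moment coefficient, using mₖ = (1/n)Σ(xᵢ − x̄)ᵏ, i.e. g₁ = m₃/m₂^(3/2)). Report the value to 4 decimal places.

-1.1145

x̄ = (8.2 + 7.7 + 8.0 + 4.2) / 4 = 7.0250
deviations (xᵢ − x̄): 1.1750, 0.6750, 0.9750, -2.8250
Σ(xᵢ − x̄)² = 10.7675 ⇒ m₂ = 10.7675/4 = 2.69187
Σ(xᵢ − x̄)³ = -19.6886 ⇒ m₃ = -19.6886/4 = -4.92216
m₂^(3/2) = 2.69187^(1.5) = 4.41654
g₁ = m₃ / m₂^(3/2) = -4.92216 / 4.41654 ≈ -1.1145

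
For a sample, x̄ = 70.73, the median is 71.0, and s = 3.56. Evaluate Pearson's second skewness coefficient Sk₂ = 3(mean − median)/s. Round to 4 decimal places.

Sk₂ = 3(70.73 − 71.0) / 3.56 = 3 × -0.2700 / 3.56
    = -0.8100 / 3.56 ≈ -0.2275

-0.2275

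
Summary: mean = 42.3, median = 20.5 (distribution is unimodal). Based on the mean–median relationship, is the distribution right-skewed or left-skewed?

right-skewed

mean − median = 42.3 − 20.5 = 21.8
mean > median ⇒ the longer tail is on the right ⇒ right-skewed (positively skewed).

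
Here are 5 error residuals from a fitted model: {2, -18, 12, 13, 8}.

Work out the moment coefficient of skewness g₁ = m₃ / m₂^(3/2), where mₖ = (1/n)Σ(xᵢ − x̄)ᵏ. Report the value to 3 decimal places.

x̄ = (2 - 18 + 12 + 13 + 8) / 5 = 3.4000
deviations (xᵢ − x̄): -1.4000, -21.4000, 8.6000, 9.6000, 4.6000
Σ(xᵢ − x̄)² = 647.2000 ⇒ m₂ = 647.2000/5 = 129.44000
Σ(xᵢ − x̄)³ = -8184.9600 ⇒ m₃ = -8184.9600/5 = -1636.99200
m₂^(3/2) = 129.44000^(1.5) = 1472.66090
g₁ = m₃ / m₂^(3/2) = -1636.99200 / 1472.66090 ≈ -1.112

-1.112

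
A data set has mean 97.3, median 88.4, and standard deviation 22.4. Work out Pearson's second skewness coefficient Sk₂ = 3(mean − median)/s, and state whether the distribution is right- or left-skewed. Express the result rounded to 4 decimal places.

1.1920, right-skewed

Sk₂ = 3(97.3 − 88.4) / 22.4 = 3 × 8.9000 / 22.4
    = 26.7000 / 22.4 ≈ 1.1920
Sk₂ > 0 ⇒ mean > median ⇒ right-skewed (positive skew).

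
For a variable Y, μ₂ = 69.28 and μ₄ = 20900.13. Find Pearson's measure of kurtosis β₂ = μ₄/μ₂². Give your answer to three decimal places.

μ₂² = 69.28² = 4799.71840
μ₄/μ₂² = 20900.13 / 4799.71840 = 4.35445
β₂ ≈ 4.354

4.354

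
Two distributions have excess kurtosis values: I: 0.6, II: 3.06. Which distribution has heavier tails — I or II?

Higher excess kurtosis ⇒ heavier tails relative to the normal distribution.
0.6 vs 3.06: the larger is 3.06, so II has heavier tails.

II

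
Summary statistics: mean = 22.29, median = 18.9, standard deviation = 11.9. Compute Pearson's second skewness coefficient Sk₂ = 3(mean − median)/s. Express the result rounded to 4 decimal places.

0.8546

Sk₂ = 3(22.29 − 18.9) / 11.9 = 3 × 3.3900 / 11.9
    = 10.1700 / 11.9 ≈ 0.8546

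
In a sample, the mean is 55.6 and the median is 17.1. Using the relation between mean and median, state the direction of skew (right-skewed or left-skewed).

mean − median = 55.6 − 17.1 = 38.5
mean > median ⇒ the longer tail is on the right ⇒ right-skewed (positively skewed).

right-skewed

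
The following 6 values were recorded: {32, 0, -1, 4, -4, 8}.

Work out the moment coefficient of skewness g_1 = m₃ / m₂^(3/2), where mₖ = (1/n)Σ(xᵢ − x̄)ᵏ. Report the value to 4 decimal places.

x̄ = (32 + 0 - 1 + 4 - 4 + 8) / 6 = 6.5000
deviations (xᵢ − x̄): 25.5000, -6.5000, -7.5000, -2.5000, -10.5000, 1.5000
Σ(xᵢ − x̄)² = 867.5000 ⇒ m₂ = 867.5000/6 = 144.58333
Σ(xᵢ − x̄)³ = 14715.0000 ⇒ m₃ = 14715.0000/6 = 2452.50000
m₂^(3/2) = 144.58333^(1.5) = 1738.51063
g_1 = m₃ / m₂^(3/2) = 2452.50000 / 1738.51063 ≈ 1.4107

1.4107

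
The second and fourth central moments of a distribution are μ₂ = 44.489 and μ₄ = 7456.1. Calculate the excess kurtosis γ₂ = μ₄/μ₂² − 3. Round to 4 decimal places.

μ₂² = 44.489² = 1979.27112
μ₄/μ₂² = 7456.1 / 1979.27112 = 3.76709
γ₂ = 3.76709 − 3 ≈ 0.7671

0.7671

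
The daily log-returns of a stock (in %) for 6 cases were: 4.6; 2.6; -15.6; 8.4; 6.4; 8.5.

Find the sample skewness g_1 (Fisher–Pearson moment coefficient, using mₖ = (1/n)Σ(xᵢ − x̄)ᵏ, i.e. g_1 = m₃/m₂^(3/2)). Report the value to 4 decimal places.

x̄ = (4.6 + 2.6 - 15.6 + 8.4 + 6.4 + 8.5) / 6 = 2.4833
deviations (xᵢ − x̄): 2.1167, 0.1167, -18.0833, 5.9167, 3.9167, 6.0167
Σ(xᵢ − x̄)² = 418.0483 ⇒ m₂ = 418.0483/6 = 69.67472
Σ(xᵢ − x̄)³ = -5418.8786 ⇒ m₃ = -5418.8786/6 = -903.14643
m₂^(3/2) = 69.67472^(1.5) = 581.58456
g_1 = m₃ / m₂^(3/2) = -903.14643 / 581.58456 ≈ -1.5529

-1.5529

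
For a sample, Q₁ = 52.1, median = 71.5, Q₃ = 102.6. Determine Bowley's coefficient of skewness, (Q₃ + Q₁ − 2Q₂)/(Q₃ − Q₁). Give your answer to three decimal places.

0.232

numerator: Q₃ + Q₁ − 2Q₂ = 102.6 + 52.1 − 2×71.5 = 11.7000
denominator: Q₃ − Q₁ = 102.6 − 52.1 = 50.5000
Bowley skewness = 11.7000 / 50.5000 ≈ 0.232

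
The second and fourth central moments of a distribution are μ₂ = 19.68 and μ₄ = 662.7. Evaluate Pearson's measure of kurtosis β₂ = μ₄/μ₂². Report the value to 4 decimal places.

1.7111

μ₂² = 19.68² = 387.30240
μ₄/μ₂² = 662.7 / 387.30240 = 1.71107
β₂ ≈ 1.7111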